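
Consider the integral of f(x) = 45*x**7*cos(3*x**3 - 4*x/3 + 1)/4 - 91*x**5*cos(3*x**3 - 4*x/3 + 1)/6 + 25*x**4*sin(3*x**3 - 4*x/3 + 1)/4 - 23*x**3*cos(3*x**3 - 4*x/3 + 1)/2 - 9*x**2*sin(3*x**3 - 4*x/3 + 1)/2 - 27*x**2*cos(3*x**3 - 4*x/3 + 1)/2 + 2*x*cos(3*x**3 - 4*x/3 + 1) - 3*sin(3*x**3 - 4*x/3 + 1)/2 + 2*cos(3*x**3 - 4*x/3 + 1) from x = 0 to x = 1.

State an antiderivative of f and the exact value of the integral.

Antiderivative: F(x) = (5*x**5 - 6*x**3 - 6*x - 6)*sin(3*x**3 - 4*x/3 + 1)/4; value = -13*sin(8/3)/4 + 3*sin(1)/2

f has the shape u'v + uv' for u = 5*x**5/4 - 3*x**3/2 - 3*x/2 - 3/2 and v = sin(3*x**3 - 4*x/3 + 1) — it is the derivative of the product u*v.
F(x) = (5*x**5 - 6*x**3 - 6*x - 6)*sin(3*x**3 - 4*x/3 + 1)/4 is an antiderivative of f.
Check: d/dx[(5*x**5 - 6*x**3 - 6*x - 6)*sin(3*x**3 - 4*x/3 + 1)/4] = 45*x**7*cos(3*x**3 - 4*x/3 + 1)/4 - 91*x**5*cos(3*x**3 - 4*x/3 + 1)/6 + 25*x**4*sin(3*x**3 - 4*x/3 + 1)/4 - 23*x**3*cos(3*x**3 - 4*x/3 + 1)/2 - 9*x**2*sin(3*x**3 - 4*x/3 + 1)/2 - 27*x**2*cos(3*x**3 - 4*x/3 + 1)/2 + 2*x*cos(3*x**3 - 4*x/3 + 1) - 3*sin(3*x**3 - 4*x/3 + 1)/2 + 2*cos(3*x**3 - 4*x/3 + 1) = f(x).
F(1) = -13*sin(8/3)/4; F(0) = -3*sin(1)/2.
Integral = F(1) - F(0) = -13*sin(8/3)/4 + 3*sin(1)/2.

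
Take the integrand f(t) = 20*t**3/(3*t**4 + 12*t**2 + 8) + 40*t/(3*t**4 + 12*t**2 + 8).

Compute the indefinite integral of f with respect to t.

f matches the chain-rule pattern g'(h)*h' with inner function h(t) = t**4/2 + 2*t**2 + 4/3; substituting u = h(t) collapses the integral.
Check: d/dt[5*log(t**4/2 + 2*t**2 + 4/3)/3] = (20*t**3 + 40*t)/(3*t**4 + 12*t**2 + 8), which equals f(t).

F(t) = 5*log(t**4/2 + 2*t**2 + 4/3)/3 + C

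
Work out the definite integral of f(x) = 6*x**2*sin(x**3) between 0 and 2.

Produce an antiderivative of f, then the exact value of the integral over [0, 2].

Antiderivative: F(x) = -2*cos(x**3); value = 2 - 2*cos(8)

Whatever form F(x) takes, F'(x) = f(x) is non-negotiable.
F(x) = -2*cos(x**3) is an antiderivative of f.
Check: d/dx[-2*cos(x**3)] = 6*x**2*sin(x**3) = f(x).
F(2) = -2*cos(8); F(0) = -2.
Integral = F(2) - F(0) = 2 - 2*cos(8).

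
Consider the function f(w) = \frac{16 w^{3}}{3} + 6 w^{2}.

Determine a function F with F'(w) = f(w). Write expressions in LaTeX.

An antiderivative is F(w) = \frac{4 w^{4}}{3} + 2 w^{3}.

Integrate term by term and add the pieces.
Check: d/dw[\frac{4 w^{4}}{3} + 2 w^{3}] = \frac{16 w^{3}}{3} + 6 w^{2} = f(w).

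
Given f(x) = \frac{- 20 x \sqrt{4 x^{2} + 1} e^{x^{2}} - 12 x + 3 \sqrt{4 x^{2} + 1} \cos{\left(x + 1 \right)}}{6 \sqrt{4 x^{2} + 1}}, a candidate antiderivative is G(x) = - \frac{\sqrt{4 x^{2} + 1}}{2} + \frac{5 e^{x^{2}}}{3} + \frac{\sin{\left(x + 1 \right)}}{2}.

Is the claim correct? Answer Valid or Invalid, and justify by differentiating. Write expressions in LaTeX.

Invalid: d/dx[G] - f = \frac{20 x e^{x^{2}}}{3}, which is not 0.

d/dx[G] = \frac{20 x \sqrt{4 x^{2} + 1} e^{x^{2}} - 12 x + 3 \sqrt{4 x^{2} + 1} \cos{\left(x + 1 \right)}}{6 \sqrt{4 x^{2} + 1}}
d/dx[G] - f(x) = \frac{20 x e^{x^{2}}}{3} != 0.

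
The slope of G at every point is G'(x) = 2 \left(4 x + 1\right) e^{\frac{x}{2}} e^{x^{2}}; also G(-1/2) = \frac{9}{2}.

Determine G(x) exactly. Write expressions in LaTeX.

G'(x) matches the chain-rule pattern g'(h)*h' with inner function h(x) = x^{2} + \frac{x}{2}; substituting u = h(x) collapses the integral.
A general antiderivative is 4 e^{x^{2} + \frac{x}{2}} + C.
The condition gives C = \frac{9}{2} - (4) = \frac{1}{2}.
So G(x) = 4 e^{\frac{x}{2}} e^{x^{2}} + \frac{1}{2}.
Check: d/dx[4 e^{\frac{x}{2}} e^{x^{2}} + \frac{1}{2}] = 8 x e^{\frac{x}{2}} e^{x^{2}} + 2 e^{\frac{x}{2}} e^{x^{2}}, which equals G'(x).

G(x) = 4 e^{\frac{x}{2}} e^{x^{2}} + \frac{1}{2}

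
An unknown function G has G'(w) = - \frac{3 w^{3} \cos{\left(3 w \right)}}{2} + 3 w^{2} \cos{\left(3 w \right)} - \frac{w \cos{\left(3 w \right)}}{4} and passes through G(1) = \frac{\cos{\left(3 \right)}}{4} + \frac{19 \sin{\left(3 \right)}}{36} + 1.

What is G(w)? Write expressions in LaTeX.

G(w) = - \frac{w^{3} \sin{\left(3 w \right)}}{2} + w^{2} \sin{\left(3 w \right)} - \frac{w^{2} \cos{\left(3 w \right)}}{2} + \frac{w \sin{\left(3 w \right)}}{4} + \frac{2 w \cos{\left(3 w \right)}}{3} - \frac{2 \sin{\left(3 w \right)}}{9} + \frac{\cos{\left(3 w \right)}}{12} + 1

Integrate term by term and add the pieces.
A general antiderivative is - \frac{w^{3} \sin{\left(3 w \right)}}{2} + w^{2} \sin{\left(3 w \right)} - \frac{w^{2} \cos{\left(3 w \right)}}{2} + \frac{w \sin{\left(3 w \right)}}{4} + \frac{2 w \cos{\left(3 w \right)}}{3} - \frac{2 \sin{\left(3 w \right)}}{9} + \frac{\cos{\left(3 w \right)}}{12} + C.
The condition gives C = \frac{\cos{\left(3 \right)}}{4} + \frac{19 \sin{\left(3 \right)}}{36} + 1 - (\frac{\cos{\left(3 \right)}}{4} + \frac{19 \sin{\left(3 \right)}}{36}) = 1.
So G(w) = - \frac{w^{3} \sin{\left(3 w \right)}}{2} + w^{2} \sin{\left(3 w \right)} - \frac{w^{2} \cos{\left(3 w \right)}}{2} + \frac{w \sin{\left(3 w \right)}}{4} + \frac{2 w \cos{\left(3 w \right)}}{3} - \frac{2 \sin{\left(3 w \right)}}{9} + \frac{\cos{\left(3 w \right)}}{12} + 1.
Check: d/dw[- \frac{w^{3} \sin{\left(3 w \right)}}{2} + w^{2} \sin{\left(3 w \right)} - \frac{w^{2} \cos{\left(3 w \right)}}{2} + \frac{w \sin{\left(3 w \right)}}{4} + \frac{2 w \cos{\left(3 w \right)}}{3} - \frac{2 \sin{\left(3 w \right)}}{9} + \frac{\cos{\left(3 w \right)}}{12} + 1] = - \frac{3 w^{3} \cos{\left(3 w \right)}}{2} + 3 w^{2} \cos{\left(3 w \right)} - \frac{w \cos{\left(3 w \right)}}{4} = G'(w).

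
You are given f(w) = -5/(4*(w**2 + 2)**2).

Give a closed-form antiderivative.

An antiderivative is F(w) = 5*(-2*w - sqrt(2)*(w**2 + 2)*atan(sqrt(2)*w/2))/(32*(w**2 + 2)).

Whatever form F(w) takes, F'(w) = f(w) is non-negotiable.
Check: d/dw[5*(-2*w - sqrt(2)*(w**2 + 2)*atan(sqrt(2)*w/2))/(32*(w**2 + 2))] = -5/(4*w**4 + 16*w**2 + 16), which equals f(w).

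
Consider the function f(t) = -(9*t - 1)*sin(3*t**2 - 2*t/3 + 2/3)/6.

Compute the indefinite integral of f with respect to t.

The substitution u = 3*t**2 - 2*t/3 + 2/3 works: f is exactly (dF/du)*(du/dt) for that inner function.
Check: d/dt[cos(3*t**2 - 2*t/3 + 2/3)/4] = -3*t*sin(3*t**2 - 2*t/3 + 2/3)/2 + sin(3*t**2 - 2*t/3 + 2/3)/6, which equals f(t).

F(t) = cos(3*t**2 - 2*t/3 + 2/3)/4 + C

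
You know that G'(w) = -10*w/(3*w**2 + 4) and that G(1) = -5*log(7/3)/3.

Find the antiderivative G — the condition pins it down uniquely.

G'(w) matches the chain-rule pattern g'(h)*h' with inner function h(w) = w**2 + 4/3; substituting u = h(w) collapses the integral.
A general antiderivative is -5*log(w**2 + 4/3)/3 + C.
The condition gives C = -5*log(7/3)/3 - (-5*log(7/3)/3) = 0.
So G(w) = -5*log(w**2 + 4/3)/3.
Check: d/dw[-5*log(w**2 + 4/3)/3] = -10*w/(3*w**2 + 4) = G'(w).

G(w) = -5*log(w**2 + 4/3)/3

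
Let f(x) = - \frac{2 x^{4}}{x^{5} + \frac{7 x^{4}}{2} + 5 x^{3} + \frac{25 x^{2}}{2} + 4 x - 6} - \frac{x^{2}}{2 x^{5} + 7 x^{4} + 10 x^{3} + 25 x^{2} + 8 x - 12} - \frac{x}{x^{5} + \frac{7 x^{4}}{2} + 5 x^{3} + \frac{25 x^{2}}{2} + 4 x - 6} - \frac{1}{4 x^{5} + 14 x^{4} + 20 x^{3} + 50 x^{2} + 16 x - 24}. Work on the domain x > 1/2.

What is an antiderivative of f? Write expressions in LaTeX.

An antiderivative is F(x) = - \frac{16 \log{\left(x - \frac{1}{2} \right)}}{357} + \frac{7 \log{\left(x + 1 \right)}}{60} - \frac{655 \log{\left(x + 3 \right)}}{364} - \frac{301 \log{\left(x^{2} + 4 \right)}}{2210} + \frac{3847 \operatorname{atan}{\left(\frac{x}{2} \right)}}{4420}.

The denominator factors as 2 \left(x + 1\right) \left(x + 3\right) \left(2 x - 1\right) \left(x^{2} + 4\right); partial fractions split f into directly integrable pieces: - \frac{602 x - 3847}{2210 \left(x^{2} + 4\right)} - \frac{32}{357 \left(2 x - 1\right)} - \frac{655}{364 \left(x + 3\right)} + \frac{7}{60 \left(x + 1\right)}.
Check: d/dx[- \frac{16 \log{\left(x - \frac{1}{2} \right)}}{357} + \frac{7 \log{\left(x + 1 \right)}}{60} - \frac{655 \log{\left(x + 3 \right)}}{364} - \frac{301 \log{\left(x^{2} + 4 \right)}}{2210} + \frac{3847 \operatorname{atan}{\left(\frac{x}{2} \right)}}{4420}] = \frac{- 8 x^{4} - 2 x^{2} - 4 x - 1}{4 x^{5} + 14 x^{4} + 20 x^{3} + 50 x^{2} + 16 x - 24}, which equals f(x).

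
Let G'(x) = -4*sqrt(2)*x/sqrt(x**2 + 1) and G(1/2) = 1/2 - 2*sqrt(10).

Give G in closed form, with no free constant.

G'(x) matches the chain-rule pattern g'(h)*h' with inner function h(x) = 2*x**2 + 2; substituting u = h(x) collapses the integral.
A general antiderivative is -4*sqrt(2*x**2 + 2) + C.
The condition gives C = 1/2 - 2*sqrt(10) - (-2*sqrt(10)) = 1/2.
So G(x) = (-8*sqrt(2)*sqrt(x**2 + 1) + 1)/2.
Check: d/dx[(-8*sqrt(2)*sqrt(x**2 + 1) + 1)/2] = -4*sqrt(2)*x/sqrt(x**2 + 1) = G'(x).

G(x) = (-8*sqrt(2)*sqrt(x**2 + 1) + 1)/2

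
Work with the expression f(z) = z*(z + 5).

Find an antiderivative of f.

For F(z) to be correct the identity F'(z) - f(z) = 0 must hold.
Check: d/dz[z**3/3 + 5*z**2/2] = z**2 + 5*z, which equals f(z).

An antiderivative is F(z) = z**3/3 + 5*z**2/2.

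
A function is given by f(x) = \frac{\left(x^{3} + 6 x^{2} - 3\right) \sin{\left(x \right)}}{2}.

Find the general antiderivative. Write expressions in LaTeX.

Whatever form F(x) takes, F'(x) = f(x) is non-negotiable.
Check: d/dx[- \frac{x^{3} \cos{\left(x \right)} - 3 x^{2} \sin{\left(x \right)} + 6 x^{2} \cos{\left(x \right)} - 12 x \sin{\left(x \right)} - 6 x \cos{\left(x \right)} + 6 \sin{\left(x \right)} - 15 \cos{\left(x \right)}}{2}] = \frac{x^{3} \sin{\left(x \right)}}{2} + 3 x^{2} \sin{\left(x \right)} - \frac{3 \sin{\left(x \right)}}{2}, which equals f(x).

F(x) = - \frac{x^{3} \cos{\left(x \right)} - 3 x^{2} \sin{\left(x \right)} + 6 x^{2} \cos{\left(x \right)} - 12 x \sin{\left(x \right)} - 6 x \cos{\left(x \right)} + 6 \sin{\left(x \right)} - 15 \cos{\left(x \right)}}{2} + C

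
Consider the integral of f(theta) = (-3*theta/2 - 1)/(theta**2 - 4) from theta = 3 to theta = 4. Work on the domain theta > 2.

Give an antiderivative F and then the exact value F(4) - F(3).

Antiderivative: F(theta) = -log(theta - 2) - log(theta + 2)/2; value = -log(6)/2 - log(2) + log(5)/2

The denominator factors as 2*(theta - 2)*(theta + 2); partial fractions split f into directly integrable pieces: -1/(2*(theta + 2)) - 1/(theta - 2).
F(theta) = -log(theta - 2) - log(theta + 2)/2 is an antiderivative of f.
Check: d/dtheta[-log(theta - 2) - log(theta + 2)/2] = (-3*theta - 2)/(2*theta**2 - 8), which equals f(theta).
F(4) = -log(6)/2 - log(2); F(3) = -log(5)/2.
Integral = F(4) - F(3) = -log(6)/2 - log(2) + log(5)/2.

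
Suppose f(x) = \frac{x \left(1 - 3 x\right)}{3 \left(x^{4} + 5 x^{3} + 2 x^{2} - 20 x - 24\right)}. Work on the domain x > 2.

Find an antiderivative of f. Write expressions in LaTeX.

An antiderivative is F(x) = - \frac{x \log{\left(x - 2 \right)} + 47 x \log{\left(x + 2 \right)} - 48 x \log{\left(x + 3 \right)} + 2 \log{\left(x - 2 \right)} + 94 \log{\left(x + 2 \right)} - 96 \log{\left(x + 3 \right)} + 28}{24 \left(x + 2\right)}.

Factor the denominator (3 \left(x - 2\right) \left(x + 2\right)^{2} \left(x + 3\right)) and decompose: f = \frac{2}{x + 3} - \frac{47}{24 \left(x + 2\right)} + \frac{7}{6 \left(x + 2\right)^{2}} - \frac{1}{24 \left(x - 2\right)}; each piece integrates to a log, atan, or power term.
Check: d/dx[- \frac{x \log{\left(x - 2 \right)} + 47 x \log{\left(x + 2 \right)} - 48 x \log{\left(x + 3 \right)} + 2 \log{\left(x - 2 \right)} + 94 \log{\left(x + 2 \right)} - 96 \log{\left(x + 3 \right)} + 28}{24 \left(x + 2\right)}] = \frac{- 3 x^{2} + x}{3 x^{4} + 15 x^{3} + 6 x^{2} - 60 x - 72}, which equals f(x).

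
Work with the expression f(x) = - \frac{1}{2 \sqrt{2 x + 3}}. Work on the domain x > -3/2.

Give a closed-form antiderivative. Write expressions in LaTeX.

An antiderivative is F(x) = - \frac{\sqrt{2 x + 3}}{2}.

Check any antiderivative F(x) by computing F'(x) and comparing it with f(x).
Check: d/dx[- \frac{\sqrt{2 x + 3}}{2}] = - \frac{1}{2 \sqrt{2 x + 3}} = f(x).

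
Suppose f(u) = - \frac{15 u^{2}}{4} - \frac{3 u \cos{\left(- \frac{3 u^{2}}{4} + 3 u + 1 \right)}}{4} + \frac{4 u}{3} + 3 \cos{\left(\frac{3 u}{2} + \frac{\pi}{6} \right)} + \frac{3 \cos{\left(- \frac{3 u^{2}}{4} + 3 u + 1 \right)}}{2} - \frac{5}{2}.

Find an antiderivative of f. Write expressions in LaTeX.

An antiderivative is F(u) = \frac{- 15 u^{3} + 8 u^{2} - 30 u + 24 \sin{\left(\frac{3 u}{2} + \frac{\pi}{6} \right)} + 6 \sin{\left(- \frac{3 u^{2}}{4} + 3 u + 1 \right)} + 60}{12}.

Integrate term by term and add the pieces.
Check: d/du[\frac{- 15 u^{3} + 8 u^{2} - 30 u + 24 \sin{\left(\frac{3 u}{2} + \frac{\pi}{6} \right)} + 6 \sin{\left(- \frac{3 u^{2}}{4} + 3 u + 1 \right)} + 60}{12}] = - \frac{15 u^{2}}{4} - \frac{3 u \cos{\left(- \frac{3 u^{2}}{4} + 3 u + 1 \right)}}{4} + \frac{4 u}{3} + 3 \cos{\left(\frac{3 u}{2} + \frac{\pi}{6} \right)} + \frac{3 \cos{\left(- \frac{3 u^{2}}{4} + 3 u + 1 \right)}}{2} - \frac{5}{2} = f(u).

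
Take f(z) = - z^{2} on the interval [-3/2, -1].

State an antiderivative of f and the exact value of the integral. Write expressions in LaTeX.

Whatever form F(z) takes, F'(z) = f(z) is non-negotiable.
F(z) = - \frac{z^{3}}{3} is an antiderivative of f.
Check: d/dz[- \frac{z^{3}}{3}] = - z^{2} = f(z).
F(-1) = \frac{1}{3}; F(-3/2) = \frac{9}{8}.
Integral = F(-1) - F(-3/2) = - \frac{19}{24}.

Antiderivative: F(z) = - \frac{z^{3}}{3}; value = - \frac{19}{24}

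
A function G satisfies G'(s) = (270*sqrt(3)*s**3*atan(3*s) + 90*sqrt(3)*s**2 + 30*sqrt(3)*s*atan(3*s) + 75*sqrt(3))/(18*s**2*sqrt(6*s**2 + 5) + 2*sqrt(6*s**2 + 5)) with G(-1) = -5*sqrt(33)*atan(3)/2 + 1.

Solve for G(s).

Recognize the product-rule pattern: G'(s) = u'v + uv' with u = 15*sqrt(2*s**2 + 5/3)/2, v = atan(3*s), so integration by parts undoes it.
A general antiderivative is 15*sqrt(2*s**2 + 5/3)*atan(3*s)/2 + C.
The condition gives C = -5*sqrt(33)*atan(3)/2 + 1 - (-5*sqrt(33)*atan(3)/2) = 1.
So G(s) = (5*sqrt(3)*sqrt(6*s**2 + 5)*atan(3*s) + 2)/2.
Check: d/ds[(5*sqrt(3)*sqrt(6*s**2 + 5)*atan(3*s) + 2)/2] = (270*sqrt(3)*s**3*atan(3*s) + 90*sqrt(3)*s**2 + 30*sqrt(3)*s*atan(3*s) + 75*sqrt(3))/(18*s**2*sqrt(6*s**2 + 5) + 2*sqrt(6*s**2 + 5)) = G'(s).

G(s) = (5*sqrt(3)*sqrt(6*s**2 + 5)*atan(3*s) + 2)/2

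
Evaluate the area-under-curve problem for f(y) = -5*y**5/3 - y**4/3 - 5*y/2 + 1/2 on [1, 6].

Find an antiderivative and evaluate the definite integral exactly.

The integrand splits into summands that can be handled one at a time.
F(y) = -5*y**6/18 - y**5/15 - 5*y**2/4 + y/2 is an antiderivative of f.
Check: d/dy[-5*y**6/18 - y**5/15 - 5*y**2/4 + y/2] = -5*y**5/3 - y**4/3 - 5*y/2 + 1/2 = f(y).
F(6) = -67602/5; F(1) = -197/180.
Integral = F(6) - F(1) = -486695/36.

Antiderivative: F(y) = -5*y**6/18 - y**5/15 - 5*y**2/4 + y/2; value = -486695/36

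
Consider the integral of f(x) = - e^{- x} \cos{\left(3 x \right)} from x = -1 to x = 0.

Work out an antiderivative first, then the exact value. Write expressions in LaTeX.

Check any antiderivative F(x) by computing F'(x) and comparing it with f(x).
F(x) = - \frac{3 e^{- x} \sin{\left(3 x \right)}}{10} + \frac{e^{- x} \cos{\left(3 x \right)}}{10} is an antiderivative of f.
Check: d/dx[- \frac{3 e^{- x} \sin{\left(3 x \right)}}{10} + \frac{e^{- x} \cos{\left(3 x \right)}}{10}] = - e^{- x} \cos{\left(3 x \right)} = f(x).
F(0) = \frac{1}{10}; F(-1) = \frac{e \cos{\left(3 \right)}}{10} + \frac{3 e \sin{\left(3 \right)}}{10}.
Integral = F(0) - F(-1) = - \frac{3 e \sin{\left(3 \right)}}{10} + \frac{1}{10} - \frac{e \cos{\left(3 \right)}}{10}.

Antiderivative: F(x) = - \frac{3 e^{- x} \sin{\left(3 x \right)}}{10} + \frac{e^{- x} \cos{\left(3 x \right)}}{10}; value = - \frac{3 e \sin{\left(3 \right)}}{10} + \frac{1}{10} - \frac{e \cos{\left(3 \right)}}{10}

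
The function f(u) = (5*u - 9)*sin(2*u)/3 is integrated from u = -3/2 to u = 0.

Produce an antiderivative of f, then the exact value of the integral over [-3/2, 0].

Differentiate the proposed F(u) back; it has to land on f(u) exactly.
F(u) = -5*u*cos(2*u)/6 + 5*sin(2*u)/12 + 3*cos(2*u)/2 is an antiderivative of f.
Check: d/du[-5*u*cos(2*u)/6 + 5*sin(2*u)/12 + 3*cos(2*u)/2] = 5*u*sin(2*u)/3 - 3*sin(2*u), which equals f(u).
F(0) = 3/2; F(-3/2) = 11*cos(3)/4 - 5*sin(3)/12.
Integral = F(0) - F(-3/2) = 5*sin(3)/12 + 3/2 - 11*cos(3)/4.

Antiderivative: F(u) = -5*u*cos(2*u)/6 + 5*sin(2*u)/12 + 3*cos(2*u)/2; value = 5*sin(3)/12 + 3/2 - 11*cos(3)/4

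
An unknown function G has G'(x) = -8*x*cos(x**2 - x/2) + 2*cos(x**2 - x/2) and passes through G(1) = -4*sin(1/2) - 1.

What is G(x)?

The substitution u = x**2 - x/2 works: G'(x) is exactly (dG/du)*(du/dx) for that inner function.
A general antiderivative is -4*sin(x**2 - x/2) + C.
The condition gives C = -4*sin(1/2) - 1 - (-4*sin(1/2)) = -1.
So G(x) = -4*sin(x**2 - x/2) - 1.
Check: d/dx[-4*sin(x**2 - x/2) - 1] = -8*x*cos(x**2 - x/2) + 2*cos(x**2 - x/2) = G'(x).

G(x) = -4*sin(x**2 - x/2) - 1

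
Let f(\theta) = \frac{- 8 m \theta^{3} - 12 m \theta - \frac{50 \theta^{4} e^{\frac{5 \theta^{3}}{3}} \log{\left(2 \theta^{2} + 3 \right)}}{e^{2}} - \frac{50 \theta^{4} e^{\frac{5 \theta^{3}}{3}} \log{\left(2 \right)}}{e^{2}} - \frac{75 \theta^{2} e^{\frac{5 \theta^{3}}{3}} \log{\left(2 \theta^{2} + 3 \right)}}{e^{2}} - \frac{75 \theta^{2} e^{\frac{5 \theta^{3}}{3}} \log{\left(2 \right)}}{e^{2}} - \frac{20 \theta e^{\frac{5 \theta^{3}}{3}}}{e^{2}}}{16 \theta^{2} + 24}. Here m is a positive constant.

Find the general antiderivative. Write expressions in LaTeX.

F(\theta) = - \frac{2 m \theta^{2} + \frac{5 e^{\frac{5 \theta^{3}}{3}} \log{\left(4 \theta^{2} + 6 \right)}}{e^{2}}}{8} + C

A candidate is checked by its d/d\theta: the result must match f(\theta).
Check: d/d\theta[- \frac{2 m \theta^{2} + \frac{5 e^{\frac{5 \theta^{3}}{3}} \log{\left(4 \theta^{2} + 6 \right)}}{e^{2}}}{8}] = \frac{- 8 m \theta^{3} e^{2} - 12 m \theta e^{2} - 50 \theta^{4} e^{\frac{5 \theta^{3}}{3}} \log{\left(2 \theta^{2} + 3 \right)} - 50 \theta^{4} e^{\frac{5 \theta^{3}}{3}} \log{\left(2 \right)} - 75 \theta^{2} e^{\frac{5 \theta^{3}}{3}} \log{\left(2 \theta^{2} + 3 \right)} - 75 \theta^{2} e^{\frac{5 \theta^{3}}{3}} \log{\left(2 \right)} - 20 \theta e^{\frac{5 \theta^{3}}{3}}}{16 \theta^{2} e^{2} + 24 e^{2}}, which equals f(\theta).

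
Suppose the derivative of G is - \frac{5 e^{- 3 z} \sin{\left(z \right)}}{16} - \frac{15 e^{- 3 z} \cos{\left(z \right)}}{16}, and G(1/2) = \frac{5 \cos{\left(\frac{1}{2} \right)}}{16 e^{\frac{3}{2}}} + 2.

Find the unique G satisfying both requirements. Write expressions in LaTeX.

G'(z) has the shape u'v + uv' for u = \frac{5 \cos{\left(z \right)}}{16} and v = e^{- 3 z} — it is the derivative of the product u*v.
A general antiderivative is \frac{5 e^{- 3 z} \cos{\left(z \right)}}{16} + C.
The condition gives C = \frac{5 \cos{\left(\frac{1}{2} \right)}}{16 e^{\frac{3}{2}}} + 2 - (\frac{5 \cos{\left(\frac{1}{2} \right)}}{16 e^{\frac{3}{2}}}) = 2.
So G(z) = \frac{\left(32 e^{3 z} + 5 \cos{\left(z \right)}\right) e^{- 3 z}}{16}.
Check: d/dz[\frac{\left(32 e^{3 z} + 5 \cos{\left(z \right)}\right) e^{- 3 z}}{16}] = \frac{\left(- 5 \sin{\left(z \right)} - 15 \cos{\left(z \right)}\right) e^{- 3 z}}{16}, which equals G'(z).

G(z) = \frac{\left(32 e^{3 z} + 5 \cos{\left(z \right)}\right) e^{- 3 z}}{16}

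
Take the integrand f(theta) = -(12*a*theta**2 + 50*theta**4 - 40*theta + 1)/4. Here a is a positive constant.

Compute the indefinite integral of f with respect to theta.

Whatever form F(theta) takes, F'(theta) = f(theta) is non-negotiable.
Check: d/dtheta[-a*theta**3 - 5*theta**5/2 + 5*theta**2 - theta/4] = -3*a*theta**2 - 25*theta**4/2 + 10*theta - 1/4, which equals f(theta).

F(theta) = -a*theta**3 - 5*theta**5/2 + 5*theta**2 - theta/4 + C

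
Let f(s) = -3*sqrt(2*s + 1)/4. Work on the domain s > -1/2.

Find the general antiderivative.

F(s) = -s*sqrt(2*s + 1)/2 - sqrt(2*s + 1)/4 + C

Since d/ds undoes antidifferentiation here, F'(s) = f(s) is required of F(s).
Check: d/ds[-s*sqrt(2*s + 1)/2 - sqrt(2*s + 1)/4] = (-6*s - 3)/(4*sqrt(2*s + 1)), which equals f(s).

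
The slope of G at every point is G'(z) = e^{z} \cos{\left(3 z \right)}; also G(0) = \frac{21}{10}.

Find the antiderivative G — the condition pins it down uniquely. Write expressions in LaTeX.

G(z) = \frac{3 e^{z} \sin{\left(3 z \right)}}{10} + \frac{e^{z} \cos{\left(3 z \right)}}{10} + 2

Recover the given G'(z) by differentiating a candidate G(z); any mismatch rules it out.
A general antiderivative is \frac{3 e^{z} \sin{\left(3 z \right)}}{10} + \frac{e^{z} \cos{\left(3 z \right)}}{10} + C.
The condition gives C = \frac{21}{10} - (\frac{1}{10}) = 2.
So G(z) = \frac{3 e^{z} \sin{\left(3 z \right)}}{10} + \frac{e^{z} \cos{\left(3 z \right)}}{10} + 2.
Check: d/dz[\frac{3 e^{z} \sin{\left(3 z \right)}}{10} + \frac{e^{z} \cos{\left(3 z \right)}}{10} + 2] = e^{z} \cos{\left(3 z \right)} = G'(z).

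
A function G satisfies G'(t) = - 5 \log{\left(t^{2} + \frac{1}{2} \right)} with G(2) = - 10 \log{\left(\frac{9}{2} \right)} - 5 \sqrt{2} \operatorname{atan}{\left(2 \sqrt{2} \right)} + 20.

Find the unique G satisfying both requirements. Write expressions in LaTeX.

Since d/dt undoes antidifferentiation here, G(t) must give back the stated G'(t).
A general antiderivative is - 5 t \log{\left(t^{2} + \frac{1}{2} \right)} + 10 t - 5 \sqrt{2} \operatorname{atan}{\left(\sqrt{2} t \right)} + C.
The condition gives C = - 10 \log{\left(\frac{9}{2} \right)} - 5 \sqrt{2} \operatorname{atan}{\left(2 \sqrt{2} \right)} + 20 - (- 10 \log{\left(\frac{9}{2} \right)} - 5 \sqrt{2} \operatorname{atan}{\left(2 \sqrt{2} \right)} + 20) = 0.
So G(t) = - 5 \left(t \log{\left(t^{2} + \frac{1}{2} \right)} - 2 t + \sqrt{2} \operatorname{atan}{\left(\sqrt{2} t \right)}\right).
Check: d/dt[- 5 \left(t \log{\left(t^{2} + \frac{1}{2} \right)} - 2 t + \sqrt{2} \operatorname{atan}{\left(\sqrt{2} t \right)}\right)] = - 5 \log{\left(t^{2} + \frac{1}{2} \right)} = G'(t).

G(t) = - 5 \left(t \log{\left(t^{2} + \frac{1}{2} \right)} - 2 t + \sqrt{2} \operatorname{atan}{\left(\sqrt{2} t \right)}\right)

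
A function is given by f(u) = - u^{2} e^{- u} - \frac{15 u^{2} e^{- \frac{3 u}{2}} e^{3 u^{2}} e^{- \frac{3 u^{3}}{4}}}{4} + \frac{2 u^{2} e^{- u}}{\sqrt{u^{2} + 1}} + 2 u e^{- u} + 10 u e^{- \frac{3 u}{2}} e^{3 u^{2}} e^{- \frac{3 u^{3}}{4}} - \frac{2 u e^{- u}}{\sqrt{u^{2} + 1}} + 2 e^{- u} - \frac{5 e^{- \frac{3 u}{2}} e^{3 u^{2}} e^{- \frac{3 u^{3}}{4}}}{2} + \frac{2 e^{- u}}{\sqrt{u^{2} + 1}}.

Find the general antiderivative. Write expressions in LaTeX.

F(u) = \frac{\left(3 u^{2} - 6 \sqrt{u^{2} + 1} - 6 + 5 e^{- \frac{u}{2}} e^{3 u^{2}} e^{- \frac{3 u^{3}}{4}}\right) e^{- u}}{3} + C

Integrate term by term and add the pieces.
Check: d/du[\frac{\left(3 u^{2} - 6 \sqrt{u^{2} + 1} - 6 + 5 e^{- \frac{u}{2}} e^{3 u^{2}} e^{- \frac{3 u^{3}}{4}}\right) e^{- u}}{3}] = \frac{\left(- 4 u^{2} \sqrt{u^{2} + 1} e^{\frac{u}{2}} e^{\frac{3 u^{3}}{4}} - 15 u^{2} \sqrt{u^{2} + 1} e^{3 u^{2}} + 8 u^{2} e^{\frac{u}{2}} e^{\frac{3 u^{3}}{4}} + 8 u \sqrt{u^{2} + 1} e^{\frac{u}{2}} e^{\frac{3 u^{3}}{4}} + 40 u \sqrt{u^{2} + 1} e^{3 u^{2}} - 8 u e^{\frac{u}{2}} e^{\frac{3 u^{3}}{4}} + 8 \sqrt{u^{2} + 1} e^{\frac{u}{2}} e^{\frac{3 u^{3}}{4}} - 10 \sqrt{u^{2} + 1} e^{3 u^{2}} + 8 e^{\frac{u}{2}} e^{\frac{3 u^{3}}{4}}\right) e^{- \frac{3 u}{2}} e^{- \frac{3 u^{3}}{4}}}{4 \sqrt{u^{2} + 1}}, which equals f(u).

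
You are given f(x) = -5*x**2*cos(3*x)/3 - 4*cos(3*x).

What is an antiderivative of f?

The integrand splits into summands that can be handled one at a time.
Check: d/dx[-5*x**2*sin(3*x)/9 - 10*x*cos(3*x)/27 - 98*sin(3*x)/81] = -5*x**2*cos(3*x)/3 - 4*cos(3*x) = f(x).

An antiderivative is F(x) = -5*x**2*sin(3*x)/9 - 10*x*cos(3*x)/27 - 98*sin(3*x)/81.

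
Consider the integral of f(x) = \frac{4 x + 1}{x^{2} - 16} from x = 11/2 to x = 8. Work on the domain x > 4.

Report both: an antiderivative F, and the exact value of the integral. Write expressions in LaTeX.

The denominator factors as \left(x - 4\right) \left(x + 4\right); partial fractions split f into directly integrable pieces: \frac{15}{8 \left(x + 4\right)} + \frac{17}{8 \left(x - 4\right)}.
F(x) = \frac{17 \log{\left(x - 4 \right)} + 15 \log{\left(x + 4 \right)}}{8} is an antiderivative of f.
Check: d/dx[\frac{17 \log{\left(x - 4 \right)} + 15 \log{\left(x + 4 \right)}}{8}] = \frac{4 x + 1}{x^{2} - 16} = f(x).
F(8) = \frac{17 \log{\left(4 \right)}}{8} + \frac{15 \log{\left(12 \right)}}{8}; F(11/2) = \frac{17 \log{\left(\frac{3}{2} \right)}}{8} + \frac{15 \log{\left(\frac{19}{2} \right)}}{8}.
Integral = F(8) - F(11/2) = - \frac{15 \log{\left(\frac{19}{2} \right)}}{8} - \frac{17 \log{\left(\frac{3}{2} \right)}}{8} + \frac{17 \log{\left(4 \right)}}{8} + \frac{15 \log{\left(12 \right)}}{8}.

Antiderivative: F(x) = \frac{17 \log{\left(x - 4 \right)} + 15 \log{\left(x + 4 \right)}}{8}; value = - \frac{15 \log{\left(\frac{19}{2} \right)}}{8} - \frac{17 \log{\left(\frac{3}{2} \right)}}{8} + \frac{17 \log{\left(4 \right)}}{8} + \frac{15 \log{\left(12 \right)}}{8}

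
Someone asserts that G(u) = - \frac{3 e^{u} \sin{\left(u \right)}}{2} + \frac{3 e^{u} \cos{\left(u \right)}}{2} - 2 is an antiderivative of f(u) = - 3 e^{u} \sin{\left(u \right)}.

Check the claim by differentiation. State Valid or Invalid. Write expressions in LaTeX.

Valid - differentiating G returns exactly f.

d/du[G] = - 3 e^{u} \sin{\left(u \right)}
This equals f(u) exactly, so the claim holds.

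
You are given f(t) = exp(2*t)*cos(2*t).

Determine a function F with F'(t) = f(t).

Any candidate F(t) must reproduce f(t) exactly when differentiated.
Check: d/dt[exp(2*t)*sin(2*t)/4 + exp(2*t)*cos(2*t)/4] = exp(2*t)*cos(2*t) = f(t).

An antiderivative is F(t) = exp(2*t)*sin(2*t)/4 + exp(2*t)*cos(2*t)/4.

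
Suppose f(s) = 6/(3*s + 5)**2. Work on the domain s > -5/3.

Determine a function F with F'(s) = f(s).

An antiderivative is F(s) = -2/(3*s + 5).

For F(s) to be correct the identity F'(s) - f(s) = 0 must hold.
Check: d/ds[-2/(3*s + 5)] = 6/(9*s**2 + 30*s + 25), which equals f(s).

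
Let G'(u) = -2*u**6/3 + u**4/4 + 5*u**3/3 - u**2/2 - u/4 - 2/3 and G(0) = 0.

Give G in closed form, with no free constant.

G(u) = u*(-80*u**6 + 42*u**4 + 350*u**3 - 140*u**2 - 105*u - 560)/840

The integrand splits into summands that can be handled one at a time.
A general antiderivative is -2*u**7/21 + u**5/20 + 5*u**4/12 - u**3/6 - u**2/8 - 2*u/3 + C.
The condition gives C = 0 - (0) = 0.
So G(u) = u*(-80*u**6 + 42*u**4 + 350*u**3 - 140*u**2 - 105*u - 560)/840.
Check: d/du[u*(-80*u**6 + 42*u**4 + 350*u**3 - 140*u**2 - 105*u - 560)/840] = -2*u**6/3 + u**4/4 + 5*u**3/3 - u**2/2 - u/4 - 2/3 = G'(u).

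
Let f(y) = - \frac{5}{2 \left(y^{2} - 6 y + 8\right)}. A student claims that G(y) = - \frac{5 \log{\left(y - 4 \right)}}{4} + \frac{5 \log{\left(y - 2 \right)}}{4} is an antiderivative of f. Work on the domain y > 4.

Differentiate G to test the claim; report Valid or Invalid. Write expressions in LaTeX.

Valid - differentiating G returns exactly f.

d/dy[G] = - \frac{5}{2 y^{2} - 12 y + 16}
This equals f(y) exactly, so the claim holds.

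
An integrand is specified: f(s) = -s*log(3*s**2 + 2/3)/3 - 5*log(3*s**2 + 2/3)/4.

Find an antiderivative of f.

An antiderivative is F(s) = -s**2*log(3*s**2 + 2/3)/6 + s**2/6 - 5*s*log(3*s**2 + 2/3)/4 + 5*s/2 - log(s**2 + 2/9)/27 - 5*sqrt(2)*atan(3*sqrt(2)*s/2)/6.

The integrand splits into summands that can be handled one at a time.
Check: d/ds[-s**2*log(3*s**2 + 2/3)/6 + s**2/6 - 5*s*log(3*s**2 + 2/3)/4 + 5*s/2 - log(s**2 + 2/9)/27 - 5*sqrt(2)*atan(3*sqrt(2)*s/2)/6] = -s*log(3*s**2 + 2/3)/3 - 5*log(3*s**2 + 2/3)/4 = f(s).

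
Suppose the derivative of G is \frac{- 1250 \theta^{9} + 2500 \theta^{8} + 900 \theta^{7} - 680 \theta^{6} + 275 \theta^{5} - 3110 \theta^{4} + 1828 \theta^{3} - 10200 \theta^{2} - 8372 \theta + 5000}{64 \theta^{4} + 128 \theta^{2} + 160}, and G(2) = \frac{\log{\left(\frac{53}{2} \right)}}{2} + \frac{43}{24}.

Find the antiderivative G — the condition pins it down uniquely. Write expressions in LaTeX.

Differentiate the proposed G(\theta) back; it has to land on the given G'(\theta).
A general antiderivative is - \frac{5 \left(\frac{5 \theta^{2}}{4} - \theta - \frac{5}{2}\right)^{3}}{3} + \frac{\log{\left(\theta^{4} + 2 \theta^{2} + \frac{5}{2} \right)}}{2} + C.
The condition gives C = \frac{\log{\left(\frac{53}{2} \right)}}{2} + \frac{43}{24} - (- \frac{5}{24} + \frac{\log{\left(\frac{53}{2} \right)}}{2}) = 2.
So G(\theta) = - \frac{625 \theta^{6}}{192} + \frac{125 \theta^{5}}{16} + \frac{425 \theta^{4}}{32} - \frac{355 \theta^{3}}{12} - \frac{425 \theta^{2}}{16} + \frac{125 \theta}{4} + \frac{\log{\left(\theta^{4} + 2 \theta^{2} + \frac{5}{2} \right)}}{2} + \frac{673}{24}.
Check: d/d\theta[- \frac{625 \theta^{6}}{192} + \frac{125 \theta^{5}}{16} + \frac{425 \theta^{4}}{32} - \frac{355 \theta^{3}}{12} - \frac{425 \theta^{2}}{16} + \frac{125 \theta}{4} + \frac{\log{\left(\theta^{4} + 2 \theta^{2} + \frac{5}{2} \right)}}{2} + \frac{673}{24}] = \frac{- 1250 \theta^{9} + 2500 \theta^{8} + 900 \theta^{7} - 680 \theta^{6} + 275 \theta^{5} - 3110 \theta^{4} + 1828 \theta^{3} - 10200 \theta^{2} - 8372 \theta + 5000}{64 \theta^{4} + 128 \theta^{2} + 160} = G'(\theta).

G(\theta) = - \frac{625 \theta^{6}}{192} + \frac{125 \theta^{5}}{16} + \frac{425 \theta^{4}}{32} - \frac{355 \theta^{3}}{12} - \frac{425 \theta^{2}}{16} + \frac{125 \theta}{4} + \frac{\log{\left(\theta^{4} + 2 \theta^{2} + \frac{5}{2} \right)}}{2} + \frac{673}{24}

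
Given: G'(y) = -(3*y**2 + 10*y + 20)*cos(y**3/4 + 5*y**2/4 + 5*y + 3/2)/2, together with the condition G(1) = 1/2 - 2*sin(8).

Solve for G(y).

G'(y) matches the chain-rule pattern g'(h)*h' with inner function h(y) = y**3/4 + 5*y**2/4 + 5*y + 3/2; substituting u = h(y) collapses the integral.
A general antiderivative is -2*sin(y**3/4 + 5*y**2/4 + 5*y + 3/2) + C.
The condition gives C = 1/2 - 2*sin(8) - (-2*sin(8)) = 1/2.
So G(y) = -(4*sin(y**3/4 + 5*y**2/4 + 5*y + 3/2) - 1)/2.
Check: d/dy[-(4*sin(y**3/4 + 5*y**2/4 + 5*y + 3/2) - 1)/2] = -3*y**2*cos(y**3/4 + 5*y**2/4 + 5*y + 3/2)/2 - 5*y*cos(y**3/4 + 5*y**2/4 + 5*y + 3/2) - 10*cos(y**3/4 + 5*y**2/4 + 5*y + 3/2), which equals G'(y).

G(y) = -(4*sin(y**3/4 + 5*y**2/4 + 5*y + 3/2) - 1)/2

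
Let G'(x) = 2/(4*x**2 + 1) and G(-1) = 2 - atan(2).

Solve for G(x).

G(x) = atan(2*x) + 2

The proposed G(x) is checked by its d/dx: the result must match the given G'(x).
A general antiderivative is atan(2*x) + C.
The condition gives C = 2 - atan(2) - (-atan(2)) = 2.
So G(x) = atan(2*x) + 2.
Check: d/dx[atan(2*x) + 2] = 2/(4*x**2 + 1) = G'(x).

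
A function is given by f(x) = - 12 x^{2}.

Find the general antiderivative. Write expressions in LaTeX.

F(x) = - 2 \left(2 x^{3} - 1\right) + C

Recover f(x) by differentiating a candidate F(x); any mismatch rules it out.
Check: d/dx[- 2 \left(2 x^{3} - 1\right)] = - 12 x^{2} = f(x).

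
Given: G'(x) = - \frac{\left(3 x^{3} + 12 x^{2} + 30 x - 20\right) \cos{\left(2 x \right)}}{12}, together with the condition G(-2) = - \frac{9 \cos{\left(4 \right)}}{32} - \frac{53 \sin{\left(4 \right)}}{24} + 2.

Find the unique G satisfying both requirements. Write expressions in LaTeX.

G(x) = - \frac{x^{3} \sin{\left(2 x \right)}}{8} - \frac{x^{2} \sin{\left(2 x \right)}}{2} - \frac{3 x^{2} \cos{\left(2 x \right)}}{16} - \frac{17 x \sin{\left(2 x \right)}}{16} - \frac{x \cos{\left(2 x \right)}}{2} + \frac{13 \sin{\left(2 x \right)}}{12} - \frac{17 \cos{\left(2 x \right)}}{32} + 2

Any candidate G(x) must reproduce the stated G'(x) exactly.
A general antiderivative is - \frac{x^{3} \sin{\left(2 x \right)}}{8} - \frac{x^{2} \sin{\left(2 x \right)}}{2} - \frac{3 x^{2} \cos{\left(2 x \right)}}{16} - \frac{17 x \sin{\left(2 x \right)}}{16} - \frac{x \cos{\left(2 x \right)}}{2} + \frac{13 \sin{\left(2 x \right)}}{12} - \frac{17 \cos{\left(2 x \right)}}{32} + C.
The condition gives C = - \frac{9 \cos{\left(4 \right)}}{32} - \frac{53 \sin{\left(4 \right)}}{24} + 2 - (- \frac{9 \cos{\left(4 \right)}}{32} - \frac{53 \sin{\left(4 \right)}}{24}) = 2.
So G(x) = - \frac{x^{3} \sin{\left(2 x \right)}}{8} - \frac{x^{2} \sin{\left(2 x \right)}}{2} - \frac{3 x^{2} \cos{\left(2 x \right)}}{16} - \frac{17 x \sin{\left(2 x \right)}}{16} - \frac{x \cos{\left(2 x \right)}}{2} + \frac{13 \sin{\left(2 x \right)}}{12} - \frac{17 \cos{\left(2 x \right)}}{32} + 2.
Check: d/dx[- \frac{x^{3} \sin{\left(2 x \right)}}{8} - \frac{x^{2} \sin{\left(2 x \right)}}{2} - \frac{3 x^{2} \cos{\left(2 x \right)}}{16} - \frac{17 x \sin{\left(2 x \right)}}{16} - \frac{x \cos{\left(2 x \right)}}{2} + \frac{13 \sin{\left(2 x \right)}}{12} - \frac{17 \cos{\left(2 x \right)}}{32} + 2] = - \frac{x^{3} \cos{\left(2 x \right)}}{4} - x^{2} \cos{\left(2 x \right)} - \frac{5 x \cos{\left(2 x \right)}}{2} + \frac{5 \cos{\left(2 x \right)}}{3}, which equals G'(x).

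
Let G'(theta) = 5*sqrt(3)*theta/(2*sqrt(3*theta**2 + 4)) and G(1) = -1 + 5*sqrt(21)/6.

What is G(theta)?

G(theta) = (5*sqrt(3)*sqrt(3*theta**2 + 4) - 6)/6

G'(theta) matches the chain-rule pattern g'(h)*h' with inner function h(theta) = theta**2 + 4/3; substituting u = h(theta) collapses the integral.
A general antiderivative is 5*sqrt(theta**2 + 4/3)/2 + C.
The condition gives C = -1 + 5*sqrt(21)/6 - (5*sqrt(21)/6) = -1.
So G(theta) = (5*sqrt(3)*sqrt(3*theta**2 + 4) - 6)/6.
Check: d/dtheta[(5*sqrt(3)*sqrt(3*theta**2 + 4) - 6)/6] = 5*sqrt(3)*theta/(2*sqrt(3*theta**2 + 4)) = G'(theta).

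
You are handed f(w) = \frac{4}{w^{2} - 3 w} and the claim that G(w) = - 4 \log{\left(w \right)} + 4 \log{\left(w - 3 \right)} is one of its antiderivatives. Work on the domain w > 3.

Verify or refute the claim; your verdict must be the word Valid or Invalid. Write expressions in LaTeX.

Invalid: d/dw[G] - f = \frac{8}{w^{2} - 3 w}, which is not 0.

d/dw[G] = \frac{12}{w^{2} - 3 w}
d/dw[G] - f(w) = \frac{8}{w^{2} - 3 w} != 0.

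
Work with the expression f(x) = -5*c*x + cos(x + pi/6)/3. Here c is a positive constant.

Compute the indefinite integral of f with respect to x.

F(x) = -5*c*x**2/2 + sin(x + pi/6)/3 + C

Integrate term by term and add the pieces.
Check: d/dx[-5*c*x**2/2 + sin(x + pi/6)/3] = -5*c*x + cos(x + pi/6)/3 = f(x).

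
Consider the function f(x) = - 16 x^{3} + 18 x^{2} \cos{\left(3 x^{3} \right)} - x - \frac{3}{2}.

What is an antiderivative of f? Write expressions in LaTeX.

Integrate term by term and add the pieces.
Check: d/dx[- \frac{16 x^{4} + 2 x^{2} + 6 x - 8 \sin{\left(3 x^{3} \right)} - 1}{4}] = - 16 x^{3} + 18 x^{2} \cos{\left(3 x^{3} \right)} - x - \frac{3}{2} = f(x).

An antiderivative is F(x) = - \frac{16 x^{4} + 2 x^{2} + 6 x - 8 \sin{\left(3 x^{3} \right)} - 1}{4}.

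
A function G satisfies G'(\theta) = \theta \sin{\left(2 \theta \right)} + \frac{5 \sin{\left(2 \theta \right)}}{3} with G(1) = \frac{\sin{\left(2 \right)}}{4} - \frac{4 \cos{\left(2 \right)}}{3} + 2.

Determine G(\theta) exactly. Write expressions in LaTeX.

G(\theta) = - \frac{\theta \cos{\left(2 \theta \right)}}{2} + \frac{\sin{\left(2 \theta \right)}}{4} - \frac{5 \cos{\left(2 \theta \right)}}{6} + 2

The integrand splits into summands that can be handled one at a time.
A general antiderivative is - \frac{\theta \cos{\left(2 \theta \right)}}{2} + \frac{\sin{\left(2 \theta \right)}}{4} - \frac{5 \cos{\left(2 \theta \right)}}{6} + C.
The condition gives C = \frac{\sin{\left(2 \right)}}{4} - \frac{4 \cos{\left(2 \right)}}{3} + 2 - (\frac{\sin{\left(2 \right)}}{4} - \frac{4 \cos{\left(2 \right)}}{3}) = 2.
So G(\theta) = - \frac{\theta \cos{\left(2 \theta \right)}}{2} + \frac{\sin{\left(2 \theta \right)}}{4} - \frac{5 \cos{\left(2 \theta \right)}}{6} + 2.
Check: d/d\theta[- \frac{\theta \cos{\left(2 \theta \right)}}{2} + \frac{\sin{\left(2 \theta \right)}}{4} - \frac{5 \cos{\left(2 \theta \right)}}{6} + 2] = \theta \sin{\left(2 \theta \right)} + \frac{5 \sin{\left(2 \theta \right)}}{3} = G'(\theta).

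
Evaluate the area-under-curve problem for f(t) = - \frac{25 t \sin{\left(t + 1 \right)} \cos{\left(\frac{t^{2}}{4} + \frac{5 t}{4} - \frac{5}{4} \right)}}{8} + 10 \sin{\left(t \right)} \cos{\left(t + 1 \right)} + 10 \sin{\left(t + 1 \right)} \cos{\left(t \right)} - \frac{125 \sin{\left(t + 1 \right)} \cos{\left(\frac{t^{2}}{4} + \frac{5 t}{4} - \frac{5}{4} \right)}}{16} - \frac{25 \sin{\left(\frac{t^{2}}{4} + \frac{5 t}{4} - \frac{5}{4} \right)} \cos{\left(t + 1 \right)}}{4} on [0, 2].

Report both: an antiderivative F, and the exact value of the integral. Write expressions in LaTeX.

Antiderivative: F(t) = - \frac{5 \left(- 8 \sin{\left(t \right)} + 5 \sin{\left(\frac{t^{2}}{4} + \frac{5 t}{4} - \frac{5}{4} \right)}\right) \sin{\left(t + 1 \right)}}{4}; value = - \frac{25 \sin{\left(1 \right)} \sin{\left(\frac{5}{4} \right)}}{4} - \frac{25 \sin{\left(\frac{9}{4} \right)} \sin{\left(3 \right)}}{4} + 10 \sin{\left(2 \right)} \sin{\left(3 \right)}

Recognize the product-rule pattern: f = u'v + uv' with u = 10 \sin{\left(t \right)} - \frac{25 \sin{\left(\frac{t^{2}}{4} + \frac{5 t}{4} - \frac{5}{4} \right)}}{4}, v = \sin{\left(t + 1 \right)}, so integration by parts undoes it.
F(t) = - \frac{5 \left(- 8 \sin{\left(t \right)} + 5 \sin{\left(\frac{t^{2}}{4} + \frac{5 t}{4} - \frac{5}{4} \right)}\right) \sin{\left(t + 1 \right)}}{4} is an antiderivative of f.
Check: d/dt[- \frac{5 \left(- 8 \sin{\left(t \right)} + 5 \sin{\left(\frac{t^{2}}{4} + \frac{5 t}{4} - \frac{5}{4} \right)}\right) \sin{\left(t + 1 \right)}}{4}] = - \frac{25 t \sin{\left(t + 1 \right)} \cos{\left(\frac{t^{2}}{4} + \frac{5 t}{4} - \frac{5}{4} \right)}}{8} + 10 \sin{\left(t \right)} \cos{\left(t + 1 \right)} + 10 \sin{\left(t + 1 \right)} \cos{\left(t \right)} - \frac{125 \sin{\left(t + 1 \right)} \cos{\left(\frac{t^{2}}{4} + \frac{5 t}{4} - \frac{5}{4} \right)}}{16} - \frac{25 \sin{\left(\frac{t^{2}}{4} + \frac{5 t}{4} - \frac{5}{4} \right)} \cos{\left(t + 1 \right)}}{4} = f(t).
F(2) = - \frac{25 \sin{\left(\frac{9}{4} \right)} \sin{\left(3 \right)}}{4} + 10 \sin{\left(2 \right)} \sin{\left(3 \right)}; F(0) = \frac{25 \sin{\left(1 \right)} \sin{\left(\frac{5}{4} \right)}}{4}.
Integral = F(2) - F(0) = - \frac{25 \sin{\left(1 \right)} \sin{\left(\frac{5}{4} \right)}}{4} - \frac{25 \sin{\left(\frac{9}{4} \right)} \sin{\left(3 \right)}}{4} + 10 \sin{\left(2 \right)} \sin{\left(3 \right)}.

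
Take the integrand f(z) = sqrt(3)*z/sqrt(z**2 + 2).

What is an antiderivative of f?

An antiderivative is F(z) = sqrt(3)*sqrt(z**2 + 2).

The substitution u = 3*z**2 + 6 works: f is exactly (dF/du)*(du/dz) for that inner function.
Check: d/dz[sqrt(3)*sqrt(z**2 + 2)] = sqrt(3)*z/sqrt(z**2 + 2) = f(z).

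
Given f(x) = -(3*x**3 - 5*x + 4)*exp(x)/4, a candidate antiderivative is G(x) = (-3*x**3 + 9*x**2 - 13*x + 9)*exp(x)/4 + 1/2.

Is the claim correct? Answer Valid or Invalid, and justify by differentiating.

d/dx[G] = -3*x**3*exp(x)/4 + 5*x*exp(x)/4 - exp(x)
This equals f(x) exactly, so the claim holds.

Valid. The derivative of G reproduces f.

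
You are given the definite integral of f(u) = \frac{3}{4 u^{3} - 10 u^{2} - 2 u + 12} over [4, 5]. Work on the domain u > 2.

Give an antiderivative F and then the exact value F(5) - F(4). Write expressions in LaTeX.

The denominator factors as 2 \left(u - 2\right) \left(u + 1\right) \left(2 u - 3\right); partial fractions split f into directly integrable pieces: - \frac{6}{5 \left(2 u - 3\right)} + \frac{1}{10 \left(u + 1\right)} + \frac{1}{2 \left(u - 2\right)}.
F(u) = \frac{\log{\left(u - 2 \right)}}{2} - \frac{3 \log{\left(u - \frac{3}{2} \right)}}{5} + \frac{\log{\left(u + 1 \right)}}{10} is an antiderivative of f.
Check: d/du[\frac{\log{\left(u - 2 \right)}}{2} - \frac{3 \log{\left(u - \frac{3}{2} \right)}}{5} + \frac{\log{\left(u + 1 \right)}}{10}] = \frac{3}{4 u^{3} - 10 u^{2} - 2 u + 12} = f(u).
F(5) = - \frac{3 \log{\left(\frac{7}{2} \right)}}{5} + \frac{\log{\left(6 \right)}}{10} + \frac{\log{\left(3 \right)}}{2}; F(4) = - \frac{3 \log{\left(\frac{5}{2} \right)}}{5} + \frac{\log{\left(5 \right)}}{10} + \frac{\log{\left(2 \right)}}{2}.
Integral = F(5) - F(4) = - \frac{3 \log{\left(\frac{7}{2} \right)}}{5} - \frac{\log{\left(2 \right)}}{2} - \frac{\log{\left(5 \right)}}{10} + \frac{\log{\left(6 \right)}}{10} + \frac{\log{\left(3 \right)}}{2} + \frac{3 \log{\left(\frac{5}{2} \right)}}{5}.

Antiderivative: F(u) = \frac{\log{\left(u - 2 \right)}}{2} - \frac{3 \log{\left(u - \frac{3}{2} \right)}}{5} + \frac{\log{\left(u + 1 \right)}}{10}; value = - \frac{3 \log{\left(\frac{7}{2} \right)}}{5} - \frac{\log{\left(2 \right)}}{2} - \frac{\log{\left(5 \right)}}{10} + \frac{\log{\left(6 \right)}}{10} + \frac{\log{\left(3 \right)}}{2} + \frac{3 \log{\left(\frac{5}{2} \right)}}{5}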